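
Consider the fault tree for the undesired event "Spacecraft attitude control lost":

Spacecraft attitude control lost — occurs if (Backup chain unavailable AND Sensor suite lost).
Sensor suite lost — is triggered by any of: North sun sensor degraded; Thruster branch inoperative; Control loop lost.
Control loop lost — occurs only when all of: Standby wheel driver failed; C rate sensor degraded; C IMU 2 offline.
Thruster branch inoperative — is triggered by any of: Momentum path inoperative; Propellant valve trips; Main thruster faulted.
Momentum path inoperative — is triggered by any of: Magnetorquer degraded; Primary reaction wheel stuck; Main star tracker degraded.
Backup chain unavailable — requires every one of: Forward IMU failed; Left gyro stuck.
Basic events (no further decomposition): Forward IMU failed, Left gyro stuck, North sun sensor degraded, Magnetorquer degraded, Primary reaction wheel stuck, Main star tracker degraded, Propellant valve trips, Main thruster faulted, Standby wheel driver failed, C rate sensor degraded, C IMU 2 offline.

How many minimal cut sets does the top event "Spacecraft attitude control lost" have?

7

Backup chain unavailable [AND]: one cut set from each child combined → 1 × 1 = 1 cut set(s).
Momentum path inoperative [OR]: union of children's cut sets → 3 cut set(s).
Thruster branch inoperative [OR]: union of children's cut sets → 5 cut set(s).
Control loop lost [AND]: one cut set from each child combined → 1 × 1 × 1 = 1 cut set(s).
Sensor suite lost [OR]: union of children's cut sets → 7 cut set(s).
Spacecraft attitude control lost [AND]: one cut set from each child combined → 1 × 7 = 7 cut set(s).
Minimal cut sets: {Forward IMU failed, Left gyro stuck, North sun sensor degraded}; {Forward IMU failed, Left gyro stuck, Magnetorquer degraded}; {Forward IMU failed, Left gyro stuck, Primary reaction wheel stuck}; {Forward IMU failed, Left gyro stuck, Main star tracker degraded}; {Forward IMU failed, Left gyro stuck, Propellant valve trips}; {Forward IMU failed, Left gyro stuck, Main thruster faulted}; {C IMU 2 offline, C rate sensor degraded, Forward IMU failed, Left gyro stuck, Standby wheel driver failed}.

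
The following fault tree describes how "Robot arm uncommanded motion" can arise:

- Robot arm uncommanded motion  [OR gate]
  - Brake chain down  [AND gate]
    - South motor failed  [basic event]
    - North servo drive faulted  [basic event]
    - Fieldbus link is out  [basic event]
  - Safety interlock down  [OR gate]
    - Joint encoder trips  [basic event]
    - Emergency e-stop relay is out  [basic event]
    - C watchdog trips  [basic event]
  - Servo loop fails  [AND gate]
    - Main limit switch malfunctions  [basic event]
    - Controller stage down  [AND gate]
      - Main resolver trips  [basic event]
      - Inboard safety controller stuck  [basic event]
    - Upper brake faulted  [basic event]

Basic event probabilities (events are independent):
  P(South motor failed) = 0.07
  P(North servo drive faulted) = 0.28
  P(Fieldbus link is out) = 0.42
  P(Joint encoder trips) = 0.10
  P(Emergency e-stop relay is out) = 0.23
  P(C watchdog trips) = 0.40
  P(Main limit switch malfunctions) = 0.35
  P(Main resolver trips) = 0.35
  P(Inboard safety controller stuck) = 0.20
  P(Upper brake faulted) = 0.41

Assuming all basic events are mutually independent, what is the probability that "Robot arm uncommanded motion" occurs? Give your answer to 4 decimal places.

0.5918

P(Brake chain down) [AND] = 0.07 × 0.28 × 0.42 = 0.008232
P(Safety interlock down) [OR] = 1 − (1−0.10) × (1−0.23) × (1−0.40) = 0.584200
P(Controller stage down) [AND] = 0.35 × 0.20 = 0.070000
P(Servo loop fails) [AND] = 0.35 × 0.070000 × 0.41 = 0.010045
P(Robot arm uncommanded motion) [OR] = 1 − (1−0.008232) × (1−0.584200) × (1−0.010045) = 0.591765
Rounded to 4 decimal places: P(Robot arm uncommanded motion) ≈ 0.5918.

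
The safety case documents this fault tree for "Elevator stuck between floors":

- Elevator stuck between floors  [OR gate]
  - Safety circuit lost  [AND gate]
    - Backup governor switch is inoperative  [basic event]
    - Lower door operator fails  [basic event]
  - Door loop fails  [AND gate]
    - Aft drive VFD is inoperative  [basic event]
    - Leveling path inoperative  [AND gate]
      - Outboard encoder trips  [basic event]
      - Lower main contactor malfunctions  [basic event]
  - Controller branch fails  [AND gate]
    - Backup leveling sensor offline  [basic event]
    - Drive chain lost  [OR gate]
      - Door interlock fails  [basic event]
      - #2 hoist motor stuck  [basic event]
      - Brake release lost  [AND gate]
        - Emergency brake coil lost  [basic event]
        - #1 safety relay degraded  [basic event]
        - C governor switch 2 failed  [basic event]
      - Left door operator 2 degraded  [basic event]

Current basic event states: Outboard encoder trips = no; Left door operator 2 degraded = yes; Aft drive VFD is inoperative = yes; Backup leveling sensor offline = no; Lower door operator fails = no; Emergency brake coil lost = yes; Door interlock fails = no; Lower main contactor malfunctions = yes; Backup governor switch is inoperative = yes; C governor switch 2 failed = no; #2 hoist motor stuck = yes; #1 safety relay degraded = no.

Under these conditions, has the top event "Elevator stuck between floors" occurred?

Safety circuit lost [AND]: Backup governor switch is inoperative=occurs, Lower door operator fails=not → not all inputs occur → does not occur.
Leveling path inoperative [AND]: Outboard encoder trips=not, Lower main contactor malfunctions=occurs → not all inputs occur → does not occur.
Door loop fails [AND]: Aft drive VFD is inoperative=occurs, Leveling path inoperative=not → not all inputs occur → does not occur.
Brake release lost [AND]: Emergency brake coil lost=occurs, #1 safety relay degraded=not, C governor switch 2 failed=not → not all inputs occur → does not occur.
Drive chain lost [OR]: Door interlock fails=not, #2 hoist motor stuck=occurs, Brake release lost=not, Left door operator 2 degraded=occurs → at least one input occurs → occurs.
Controller branch fails [AND]: Backup leveling sensor offline=not, Drive chain lost=occurs → not all inputs occur → does not occur.
Elevator stuck between floors [OR]: Safety circuit lost=not, Door loop fails=not, Controller branch fails=not → no input occurs → does not occur.

No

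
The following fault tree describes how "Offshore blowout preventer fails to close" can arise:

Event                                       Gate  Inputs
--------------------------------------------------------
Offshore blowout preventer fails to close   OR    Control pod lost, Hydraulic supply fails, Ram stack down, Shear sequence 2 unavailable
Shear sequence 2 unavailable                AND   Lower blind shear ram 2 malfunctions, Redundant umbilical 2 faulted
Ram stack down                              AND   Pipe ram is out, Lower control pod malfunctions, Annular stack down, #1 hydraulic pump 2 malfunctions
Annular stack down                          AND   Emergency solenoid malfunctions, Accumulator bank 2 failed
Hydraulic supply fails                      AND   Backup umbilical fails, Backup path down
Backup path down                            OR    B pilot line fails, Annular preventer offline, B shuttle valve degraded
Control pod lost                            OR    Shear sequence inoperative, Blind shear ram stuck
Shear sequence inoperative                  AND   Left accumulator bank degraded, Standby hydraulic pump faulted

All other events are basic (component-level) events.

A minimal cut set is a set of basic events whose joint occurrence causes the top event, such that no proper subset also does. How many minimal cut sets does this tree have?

7

Shear sequence inoperative [AND]: one cut set from each child combined → 1 × 1 = 1 cut set(s).
Control pod lost [OR]: union of children's cut sets → 2 cut set(s).
Backup path down [OR]: union of children's cut sets → 3 cut set(s).
Hydraulic supply fails [AND]: one cut set from each child combined → 1 × 3 = 3 cut set(s).
Annular stack down [AND]: one cut set from each child combined → 1 × 1 = 1 cut set(s).
Ram stack down [AND]: one cut set from each child combined → 1 × 1 × 1 × 1 = 1 cut set(s).
Shear sequence 2 unavailable [AND]: one cut set from each child combined → 1 × 1 = 1 cut set(s).
Offshore blowout preventer fails to close [OR]: union of children's cut sets → 7 cut set(s).
Minimal cut sets: {Left accumulator bank degraded, Standby hydraulic pump faulted}; {Blind shear ram stuck}; {B pilot line fails, Backup umbilical fails}; {Annular preventer offline, Backup umbilical fails}; {B shuttle valve degraded, Backup umbilical fails}; {#1 hydraulic pump 2 malfunctions, Accumulator bank 2 failed, Emergency solenoid malfunctions, Lower control pod malfunctions, Pipe ram is out}; {Lower blind shear ram 2 malfunctions, Redundant umbilical 2 faulted}.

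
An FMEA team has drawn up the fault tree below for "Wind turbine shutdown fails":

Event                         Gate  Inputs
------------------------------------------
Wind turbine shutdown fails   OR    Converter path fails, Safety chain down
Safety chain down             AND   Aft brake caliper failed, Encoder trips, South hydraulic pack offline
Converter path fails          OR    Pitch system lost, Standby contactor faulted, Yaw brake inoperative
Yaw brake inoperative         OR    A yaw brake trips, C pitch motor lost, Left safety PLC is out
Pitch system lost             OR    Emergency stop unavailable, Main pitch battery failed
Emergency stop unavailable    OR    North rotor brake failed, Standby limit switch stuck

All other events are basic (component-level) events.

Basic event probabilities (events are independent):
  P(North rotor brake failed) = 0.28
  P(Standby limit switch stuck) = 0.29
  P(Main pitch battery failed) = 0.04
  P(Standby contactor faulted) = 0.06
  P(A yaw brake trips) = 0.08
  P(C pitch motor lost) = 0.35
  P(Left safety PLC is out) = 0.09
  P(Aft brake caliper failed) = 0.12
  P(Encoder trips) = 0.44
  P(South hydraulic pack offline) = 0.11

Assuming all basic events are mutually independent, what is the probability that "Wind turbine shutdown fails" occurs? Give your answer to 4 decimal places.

0.7504

P(Emergency stop unavailable) [OR] = 1 − (1−0.28) × (1−0.29) = 0.488800
P(Pitch system lost) [OR] = 1 − (1−0.488800) × (1−0.04) = 0.509248
P(Yaw brake inoperative) [OR] = 1 − (1−0.08) × (1−0.35) × (1−0.09) = 0.455820
P(Converter path fails) [OR] = 1 − (1−0.509248) × (1−0.06) × (1−0.455820) = 0.748966
P(Safety chain down) [AND] = 0.12 × 0.44 × 0.11 = 0.005808
P(Wind turbine shutdown fails) [OR] = 1 − (1−0.748966) × (1−0.005808) = 0.750424
Rounded to 4 decimal places: P(Wind turbine shutdown fails) ≈ 0.7504.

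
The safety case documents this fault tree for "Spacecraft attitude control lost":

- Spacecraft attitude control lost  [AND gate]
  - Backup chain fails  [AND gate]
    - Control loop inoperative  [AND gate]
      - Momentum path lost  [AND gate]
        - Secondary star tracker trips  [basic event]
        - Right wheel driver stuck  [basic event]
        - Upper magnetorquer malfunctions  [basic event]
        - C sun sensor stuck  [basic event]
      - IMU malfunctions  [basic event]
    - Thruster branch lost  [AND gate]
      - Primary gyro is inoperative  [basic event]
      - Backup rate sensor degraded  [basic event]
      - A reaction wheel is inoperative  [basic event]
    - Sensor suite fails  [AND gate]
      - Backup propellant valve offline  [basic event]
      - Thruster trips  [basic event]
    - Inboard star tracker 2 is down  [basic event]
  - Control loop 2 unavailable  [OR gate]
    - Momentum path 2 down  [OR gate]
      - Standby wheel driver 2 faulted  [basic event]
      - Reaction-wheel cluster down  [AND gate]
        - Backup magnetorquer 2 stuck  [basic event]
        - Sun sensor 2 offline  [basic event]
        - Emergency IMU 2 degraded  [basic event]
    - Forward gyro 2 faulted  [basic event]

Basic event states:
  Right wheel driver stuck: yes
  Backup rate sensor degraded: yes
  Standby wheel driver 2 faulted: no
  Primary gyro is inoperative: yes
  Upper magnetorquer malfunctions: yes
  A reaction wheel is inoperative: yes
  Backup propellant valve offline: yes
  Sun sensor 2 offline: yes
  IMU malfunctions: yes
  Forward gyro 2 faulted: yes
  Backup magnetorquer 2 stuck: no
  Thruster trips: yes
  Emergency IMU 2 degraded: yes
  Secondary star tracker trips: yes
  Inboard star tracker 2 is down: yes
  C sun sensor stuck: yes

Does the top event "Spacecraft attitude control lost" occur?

Momentum path lost [AND]: Secondary star tracker trips=occurs, Right wheel driver stuck=occurs, Upper magnetorquer malfunctions=occurs, C sun sensor stuck=occurs → all inputs occur → occurs.
Control loop inoperative [AND]: Momentum path lost=occurs, IMU malfunctions=occurs → all inputs occur → occurs.
Thruster branch lost [AND]: Primary gyro is inoperative=occurs, Backup rate sensor degraded=occurs, A reaction wheel is inoperative=occurs → all inputs occur → occurs.
Sensor suite fails [AND]: Backup propellant valve offline=occurs, Thruster trips=occurs → all inputs occur → occurs.
Backup chain fails [AND]: Control loop inoperative=occurs, Thruster branch lost=occurs, Sensor suite fails=occurs, Inboard star tracker 2 is down=occurs → all inputs occur → occurs.
Reaction-wheel cluster down [AND]: Backup magnetorquer 2 stuck=not, Sun sensor 2 offline=occurs, Emergency IMU 2 degraded=occurs → not all inputs occur → does not occur.
Momentum path 2 down [OR]: Standby wheel driver 2 faulted=not, Reaction-wheel cluster down=not → no input occurs → does not occur.
Control loop 2 unavailable [OR]: Momentum path 2 down=not, Forward gyro 2 faulted=occurs → at least one input occurs → occurs.
Spacecraft attitude control lost [AND]: Backup chain fails=occurs, Control loop 2 unavailable=occurs → all inputs occur → occurs.

Yes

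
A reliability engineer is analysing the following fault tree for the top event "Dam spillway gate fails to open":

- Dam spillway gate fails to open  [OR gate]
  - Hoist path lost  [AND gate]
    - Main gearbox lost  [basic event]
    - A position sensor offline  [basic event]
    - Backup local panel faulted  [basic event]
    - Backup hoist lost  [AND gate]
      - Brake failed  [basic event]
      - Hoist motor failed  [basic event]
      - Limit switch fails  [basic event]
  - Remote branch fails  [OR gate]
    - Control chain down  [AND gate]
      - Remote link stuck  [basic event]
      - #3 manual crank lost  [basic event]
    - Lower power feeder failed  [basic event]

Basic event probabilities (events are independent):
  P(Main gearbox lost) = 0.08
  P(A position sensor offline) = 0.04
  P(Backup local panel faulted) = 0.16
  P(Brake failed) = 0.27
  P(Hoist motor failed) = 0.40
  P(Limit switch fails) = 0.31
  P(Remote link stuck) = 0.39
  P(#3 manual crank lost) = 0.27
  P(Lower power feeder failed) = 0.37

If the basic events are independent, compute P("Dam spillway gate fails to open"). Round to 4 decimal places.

0.4363

P(Backup hoist lost) [AND] = 0.27 × 0.40 × 0.31 = 0.033480
P(Hoist path lost) [AND] = 0.08 × 0.04 × 0.16 × 0.033480 = 0.000017
P(Control chain down) [AND] = 0.39 × 0.27 = 0.105300
P(Remote branch fails) [OR] = 1 − (1−0.105300) × (1−0.37) = 0.436339
P(Dam spillway gate fails to open) [OR] = 1 − (1−0.000017) × (1−0.436339) = 0.436349
Rounded to 4 decimal places: P(Dam spillway gate fails to open) ≈ 0.4363.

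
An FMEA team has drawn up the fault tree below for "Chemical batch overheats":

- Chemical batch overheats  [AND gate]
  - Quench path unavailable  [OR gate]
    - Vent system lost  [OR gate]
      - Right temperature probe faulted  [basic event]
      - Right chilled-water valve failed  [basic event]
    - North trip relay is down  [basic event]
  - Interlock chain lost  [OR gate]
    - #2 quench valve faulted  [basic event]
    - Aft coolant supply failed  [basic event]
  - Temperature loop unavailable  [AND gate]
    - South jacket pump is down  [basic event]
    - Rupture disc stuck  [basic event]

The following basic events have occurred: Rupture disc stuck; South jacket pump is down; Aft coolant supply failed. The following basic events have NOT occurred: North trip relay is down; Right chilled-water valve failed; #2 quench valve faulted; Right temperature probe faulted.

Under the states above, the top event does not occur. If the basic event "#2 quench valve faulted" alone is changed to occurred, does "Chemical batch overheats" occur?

No

Counterfactual: set "#2 quench valve faulted" to occurred.
Vent system lost [OR]: Right temperature probe faulted=not, Right chilled-water valve failed=not → no input occurs → does not occur.
Quench path unavailable [OR]: Vent system lost=not, North trip relay is down=not → no input occurs → does not occur.
Interlock chain lost [OR]: #2 quench valve faulted=occurs, Aft coolant supply failed=occurs → at least one input occurs → occurs.
Temperature loop unavailable [AND]: South jacket pump is down=occurs, Rupture disc stuck=occurs → all inputs occur → occurs.
Chemical batch overheats [AND]: Quench path unavailable=not, Interlock chain lost=occurs, Temperature loop unavailable=occurs → not all inputs occur → does not occur.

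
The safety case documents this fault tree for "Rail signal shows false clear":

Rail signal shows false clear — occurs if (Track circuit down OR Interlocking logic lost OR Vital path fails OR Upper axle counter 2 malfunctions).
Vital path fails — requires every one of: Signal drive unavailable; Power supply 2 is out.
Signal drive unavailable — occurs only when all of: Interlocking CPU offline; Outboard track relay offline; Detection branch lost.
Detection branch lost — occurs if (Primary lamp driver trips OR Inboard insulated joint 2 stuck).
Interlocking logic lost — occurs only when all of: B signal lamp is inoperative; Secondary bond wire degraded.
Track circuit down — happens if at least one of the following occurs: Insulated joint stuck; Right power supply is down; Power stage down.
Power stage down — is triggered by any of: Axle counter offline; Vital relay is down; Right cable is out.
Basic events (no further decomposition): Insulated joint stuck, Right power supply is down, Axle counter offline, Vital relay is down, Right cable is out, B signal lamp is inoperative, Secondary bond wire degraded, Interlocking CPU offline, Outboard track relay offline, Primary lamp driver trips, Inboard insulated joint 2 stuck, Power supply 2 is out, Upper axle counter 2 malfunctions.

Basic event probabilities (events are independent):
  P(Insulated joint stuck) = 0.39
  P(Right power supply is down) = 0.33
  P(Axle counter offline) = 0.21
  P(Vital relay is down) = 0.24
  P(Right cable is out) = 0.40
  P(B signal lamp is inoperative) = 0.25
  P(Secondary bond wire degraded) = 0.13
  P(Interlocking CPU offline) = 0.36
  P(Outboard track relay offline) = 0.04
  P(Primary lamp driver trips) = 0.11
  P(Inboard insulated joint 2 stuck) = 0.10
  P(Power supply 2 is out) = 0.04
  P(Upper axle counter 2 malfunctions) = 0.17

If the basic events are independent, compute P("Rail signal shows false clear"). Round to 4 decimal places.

P(Power stage down) [OR] = 1 − (1−0.21) × (1−0.24) × (1−0.40) = 0.639760
P(Track circuit down) [OR] = 1 − (1−0.39) × (1−0.33) × (1−0.639760) = 0.852770
P(Interlocking logic lost) [AND] = 0.25 × 0.13 = 0.032500
P(Detection branch lost) [OR] = 1 − (1−0.11) × (1−0.10) = 0.199000
P(Signal drive unavailable) [AND] = 0.36 × 0.04 × 0.199000 = 0.002866
P(Vital path fails) [AND] = 0.002866 × 0.04 = 0.000115
P(Rail signal shows false clear) [OR] = 1 − (1−0.852770) × (1−0.032500) × (1−0.000115) × (1−0.17) = 0.881784
Rounded to 4 decimal places: P(Rail signal shows false clear) ≈ 0.8818.

0.8818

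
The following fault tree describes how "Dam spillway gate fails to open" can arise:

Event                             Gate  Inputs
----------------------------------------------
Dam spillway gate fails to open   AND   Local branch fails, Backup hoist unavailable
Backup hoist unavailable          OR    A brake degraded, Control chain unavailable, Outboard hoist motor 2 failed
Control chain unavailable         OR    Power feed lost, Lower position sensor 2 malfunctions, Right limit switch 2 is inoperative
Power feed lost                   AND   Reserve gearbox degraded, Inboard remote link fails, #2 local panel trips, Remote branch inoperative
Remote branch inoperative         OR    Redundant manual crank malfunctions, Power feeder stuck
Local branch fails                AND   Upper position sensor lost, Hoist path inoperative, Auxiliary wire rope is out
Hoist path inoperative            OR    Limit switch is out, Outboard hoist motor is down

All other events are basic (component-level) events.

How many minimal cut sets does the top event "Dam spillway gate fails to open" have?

Hoist path inoperative [OR]: union of children's cut sets → 2 cut set(s).
Local branch fails [AND]: one cut set from each child combined → 1 × 2 × 1 = 2 cut set(s).
Remote branch inoperative [OR]: union of children's cut sets → 2 cut set(s).
Power feed lost [AND]: one cut set from each child combined → 1 × 1 × 1 × 2 = 2 cut set(s).
Control chain unavailable [OR]: union of children's cut sets → 4 cut set(s).
Backup hoist unavailable [OR]: union of children's cut sets → 6 cut set(s).
Dam spillway gate fails to open [AND]: one cut set from each child combined → 2 × 6 = 12 cut set(s).

12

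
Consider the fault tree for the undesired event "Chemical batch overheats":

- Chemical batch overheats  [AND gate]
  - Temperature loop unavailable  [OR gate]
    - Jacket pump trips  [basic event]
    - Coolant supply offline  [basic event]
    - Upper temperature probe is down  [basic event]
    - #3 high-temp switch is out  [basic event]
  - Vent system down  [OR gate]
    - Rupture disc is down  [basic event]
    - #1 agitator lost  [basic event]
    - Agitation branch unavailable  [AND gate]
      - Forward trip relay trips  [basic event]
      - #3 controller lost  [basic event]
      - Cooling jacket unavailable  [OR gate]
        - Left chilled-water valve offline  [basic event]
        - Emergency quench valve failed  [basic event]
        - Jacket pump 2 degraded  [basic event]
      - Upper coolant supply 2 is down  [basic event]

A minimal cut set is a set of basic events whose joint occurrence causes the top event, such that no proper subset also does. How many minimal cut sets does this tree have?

20

Temperature loop unavailable [OR]: union of children's cut sets → 4 cut set(s).
Cooling jacket unavailable [OR]: union of children's cut sets → 3 cut set(s).
Agitation branch unavailable [AND]: one cut set from each child combined → 1 × 1 × 3 × 1 = 3 cut set(s).
Vent system down [OR]: union of children's cut sets → 5 cut set(s).
Chemical batch overheats [AND]: one cut set from each child combined → 4 × 5 = 20 cut set(s).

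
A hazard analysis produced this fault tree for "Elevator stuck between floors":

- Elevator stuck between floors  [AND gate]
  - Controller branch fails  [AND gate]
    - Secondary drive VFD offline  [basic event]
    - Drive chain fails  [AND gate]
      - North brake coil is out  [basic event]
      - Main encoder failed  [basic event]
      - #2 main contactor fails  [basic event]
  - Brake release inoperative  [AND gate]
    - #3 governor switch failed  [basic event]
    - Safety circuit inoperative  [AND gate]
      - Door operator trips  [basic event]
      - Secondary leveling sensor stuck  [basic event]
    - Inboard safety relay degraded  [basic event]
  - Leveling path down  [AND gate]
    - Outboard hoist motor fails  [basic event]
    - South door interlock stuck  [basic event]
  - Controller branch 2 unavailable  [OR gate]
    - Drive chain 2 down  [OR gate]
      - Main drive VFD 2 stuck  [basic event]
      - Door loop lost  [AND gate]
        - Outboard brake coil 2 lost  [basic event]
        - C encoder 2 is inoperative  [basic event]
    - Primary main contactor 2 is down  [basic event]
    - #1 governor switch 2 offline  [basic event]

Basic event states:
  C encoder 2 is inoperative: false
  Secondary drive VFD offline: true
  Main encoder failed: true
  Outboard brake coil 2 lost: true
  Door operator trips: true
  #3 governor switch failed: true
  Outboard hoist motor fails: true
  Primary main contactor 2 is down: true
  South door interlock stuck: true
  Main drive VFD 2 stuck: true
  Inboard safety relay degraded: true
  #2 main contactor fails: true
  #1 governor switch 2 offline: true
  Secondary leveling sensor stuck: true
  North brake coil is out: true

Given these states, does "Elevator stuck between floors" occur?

Drive chain fails [AND]: North brake coil is out=occurs, Main encoder failed=occurs, #2 main contactor fails=occurs → all inputs occur → occurs.
Controller branch fails [AND]: Secondary drive VFD offline=occurs, Drive chain fails=occurs → all inputs occur → occurs.
Safety circuit inoperative [AND]: Door operator trips=occurs, Secondary leveling sensor stuck=occurs → all inputs occur → occurs.
Brake release inoperative [AND]: #3 governor switch failed=occurs, Safety circuit inoperative=occurs, Inboard safety relay degraded=occurs → all inputs occur → occurs.
Leveling path down [AND]: Outboard hoist motor fails=occurs, South door interlock stuck=occurs → all inputs occur → occurs.
Door loop lost [AND]: Outboard brake coil 2 lost=occurs, C encoder 2 is inoperative=not → not all inputs occur → does not occur.
Drive chain 2 down [OR]: Main drive VFD 2 stuck=occurs, Door loop lost=not → at least one input occurs → occurs.
Controller branch 2 unavailable [OR]: Drive chain 2 down=occurs, Primary main contactor 2 is down=occurs, #1 governor switch 2 offline=occurs → at least one input occurs → occurs.
Elevator stuck between floors [AND]: Controller branch fails=occurs, Brake release inoperative=occurs, Leveling path down=occurs, Controller branch 2 unavailable=occurs → all inputs occur → occurs.

Yes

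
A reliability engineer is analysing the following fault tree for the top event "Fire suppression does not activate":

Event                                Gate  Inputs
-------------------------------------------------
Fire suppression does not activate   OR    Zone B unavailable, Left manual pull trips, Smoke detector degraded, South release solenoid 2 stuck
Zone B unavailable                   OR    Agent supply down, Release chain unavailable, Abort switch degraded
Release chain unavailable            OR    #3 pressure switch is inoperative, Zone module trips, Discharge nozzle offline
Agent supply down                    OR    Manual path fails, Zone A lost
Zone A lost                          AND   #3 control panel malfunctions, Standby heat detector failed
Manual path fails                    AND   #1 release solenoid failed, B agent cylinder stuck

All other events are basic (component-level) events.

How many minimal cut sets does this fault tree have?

Manual path fails [AND]: one cut set from each child combined → 1 × 1 = 1 cut set(s).
Zone A lost [AND]: one cut set from each child combined → 1 × 1 = 1 cut set(s).
Agent supply down [OR]: union of children's cut sets → 2 cut set(s).
Release chain unavailable [OR]: union of children's cut sets → 3 cut set(s).
Zone B unavailable [OR]: union of children's cut sets → 6 cut set(s).
Fire suppression does not activate [OR]: union of children's cut sets → 9 cut set(s).
Minimal cut sets: {#1 release solenoid failed, B agent cylinder stuck}; {#3 control panel malfunctions, Standby heat detector failed}; {#3 pressure switch is inoperative}; {Zone module trips}; {Discharge nozzle offline}; {Abort switch degraded}; {Left manual pull trips}; {Smoke detector degraded}; {South release solenoid 2 stuck}.

9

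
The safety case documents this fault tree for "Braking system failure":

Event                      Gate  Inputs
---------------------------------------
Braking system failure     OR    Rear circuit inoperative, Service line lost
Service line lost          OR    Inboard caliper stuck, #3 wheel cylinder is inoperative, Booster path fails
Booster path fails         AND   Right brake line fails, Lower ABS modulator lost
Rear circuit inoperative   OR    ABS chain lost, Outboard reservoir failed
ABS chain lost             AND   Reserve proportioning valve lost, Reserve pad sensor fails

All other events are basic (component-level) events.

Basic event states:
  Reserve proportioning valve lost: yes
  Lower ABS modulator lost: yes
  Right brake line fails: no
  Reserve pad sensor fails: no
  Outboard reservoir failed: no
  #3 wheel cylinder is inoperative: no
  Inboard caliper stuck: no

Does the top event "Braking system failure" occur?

ABS chain lost [AND]: Reserve proportioning valve lost=occurs, Reserve pad sensor fails=not → not all inputs occur → does not occur.
Rear circuit inoperative [OR]: ABS chain lost=not, Outboard reservoir failed=not → no input occurs → does not occur.
Booster path fails [AND]: Right brake line fails=not, Lower ABS modulator lost=occurs → not all inputs occur → does not occur.
Service line lost [OR]: Inboard caliper stuck=not, #3 wheel cylinder is inoperative=not, Booster path fails=not → no input occurs → does not occur.
Braking system failure [OR]: Rear circuit inoperative=not, Service line lost=not → no input occurs → does not occur.

No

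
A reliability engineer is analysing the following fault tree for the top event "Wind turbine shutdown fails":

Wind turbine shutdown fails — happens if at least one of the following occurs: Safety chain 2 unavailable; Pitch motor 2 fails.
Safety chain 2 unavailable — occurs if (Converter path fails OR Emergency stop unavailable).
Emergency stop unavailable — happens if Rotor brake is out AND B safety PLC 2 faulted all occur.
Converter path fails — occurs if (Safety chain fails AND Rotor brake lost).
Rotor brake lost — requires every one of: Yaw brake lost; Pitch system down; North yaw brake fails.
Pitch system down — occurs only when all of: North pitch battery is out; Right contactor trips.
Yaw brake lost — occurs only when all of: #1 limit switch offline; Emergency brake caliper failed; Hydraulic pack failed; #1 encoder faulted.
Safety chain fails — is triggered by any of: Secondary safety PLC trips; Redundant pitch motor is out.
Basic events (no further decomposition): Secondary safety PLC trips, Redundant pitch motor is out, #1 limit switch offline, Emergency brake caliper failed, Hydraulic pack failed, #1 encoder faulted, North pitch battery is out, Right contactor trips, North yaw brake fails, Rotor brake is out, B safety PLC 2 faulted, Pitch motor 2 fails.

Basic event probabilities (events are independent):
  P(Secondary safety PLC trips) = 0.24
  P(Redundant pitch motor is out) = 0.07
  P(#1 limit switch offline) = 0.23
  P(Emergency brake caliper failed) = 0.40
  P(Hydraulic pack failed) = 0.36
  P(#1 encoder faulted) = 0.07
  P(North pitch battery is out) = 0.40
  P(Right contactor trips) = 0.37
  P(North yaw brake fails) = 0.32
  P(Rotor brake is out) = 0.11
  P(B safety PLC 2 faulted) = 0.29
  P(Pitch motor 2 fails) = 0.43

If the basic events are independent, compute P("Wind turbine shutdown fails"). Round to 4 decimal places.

0.4482

P(Safety chain fails) [OR] = 1 − (1−0.24) × (1−0.07) = 0.293200
P(Yaw brake lost) [AND] = 0.23 × 0.40 × 0.36 × 0.07 = 0.002318
P(Pitch system down) [AND] = 0.40 × 0.37 = 0.148000
P(Rotor brake lost) [AND] = 0.002318 × 0.148000 × 0.32 = 0.000110
P(Converter path fails) [AND] = 0.293200 × 0.000110 = 0.000032
P(Emergency stop unavailable) [AND] = 0.11 × 0.29 = 0.031900
P(Safety chain 2 unavailable) [OR] = 1 − (1−0.000032) × (1−0.031900) = 0.031931
P(Wind turbine shutdown fails) [OR] = 1 − (1−0.031931) × (1−0.43) = 0.448201
Rounded to 4 decimal places: P(Wind turbine shutdown fails) ≈ 0.4482.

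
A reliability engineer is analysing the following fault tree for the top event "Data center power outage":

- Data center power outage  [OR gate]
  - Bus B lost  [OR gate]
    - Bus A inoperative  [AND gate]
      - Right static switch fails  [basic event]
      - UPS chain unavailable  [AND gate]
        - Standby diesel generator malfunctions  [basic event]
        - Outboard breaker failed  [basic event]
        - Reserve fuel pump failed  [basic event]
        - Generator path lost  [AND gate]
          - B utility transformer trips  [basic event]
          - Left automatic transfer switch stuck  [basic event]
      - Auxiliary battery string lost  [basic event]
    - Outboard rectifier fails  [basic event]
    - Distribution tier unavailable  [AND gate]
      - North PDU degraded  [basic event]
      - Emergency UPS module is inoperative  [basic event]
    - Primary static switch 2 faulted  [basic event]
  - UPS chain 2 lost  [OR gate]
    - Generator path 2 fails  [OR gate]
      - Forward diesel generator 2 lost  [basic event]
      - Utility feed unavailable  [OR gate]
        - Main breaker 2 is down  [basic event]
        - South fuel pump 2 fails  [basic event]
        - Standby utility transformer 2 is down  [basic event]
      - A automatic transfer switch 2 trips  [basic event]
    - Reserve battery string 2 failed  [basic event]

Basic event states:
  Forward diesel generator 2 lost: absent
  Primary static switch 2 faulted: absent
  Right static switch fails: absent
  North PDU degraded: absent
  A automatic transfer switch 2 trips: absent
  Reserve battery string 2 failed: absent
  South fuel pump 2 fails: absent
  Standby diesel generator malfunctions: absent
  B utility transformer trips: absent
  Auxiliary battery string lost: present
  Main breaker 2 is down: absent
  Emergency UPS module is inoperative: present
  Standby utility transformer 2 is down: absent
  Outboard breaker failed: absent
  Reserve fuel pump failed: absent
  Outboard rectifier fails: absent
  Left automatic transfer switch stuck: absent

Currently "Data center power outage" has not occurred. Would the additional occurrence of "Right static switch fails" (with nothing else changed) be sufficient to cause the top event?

Counterfactual: set "Right static switch fails" to occurred.
Generator path lost [AND]: B utility transformer trips=not, Left automatic transfer switch stuck=not → not all inputs occur → does not occur.
UPS chain unavailable [AND]: Standby diesel generator malfunctions=not, Outboard breaker failed=not, Reserve fuel pump failed=not, Generator path lost=not → not all inputs occur → does not occur.
Bus A inoperative [AND]: Right static switch fails=occurs, UPS chain unavailable=not, Auxiliary battery string lost=occurs → not all inputs occur → does not occur.
Distribution tier unavailable [AND]: North PDU degraded=not, Emergency UPS module is inoperative=occurs → not all inputs occur → does not occur.
Bus B lost [OR]: Bus A inoperative=not, Outboard rectifier fails=not, Distribution tier unavailable=not, Primary static switch 2 faulted=not → no input occurs → does not occur.
Utility feed unavailable [OR]: Main breaker 2 is down=not, South fuel pump 2 fails=not, Standby utility transformer 2 is down=not → no input occurs → does not occur.
Generator path 2 fails [OR]: Forward diesel generator 2 lost=not, Utility feed unavailable=not, A automatic transfer switch 2 trips=not → no input occurs → does not occur.
UPS chain 2 lost [OR]: Generator path 2 fails=not, Reserve battery string 2 failed=not → no input occurs → does not occur.
Data center power outage [OR]: Bus B lost=not, UPS chain 2 lost=not → no input occurs → does not occur.

No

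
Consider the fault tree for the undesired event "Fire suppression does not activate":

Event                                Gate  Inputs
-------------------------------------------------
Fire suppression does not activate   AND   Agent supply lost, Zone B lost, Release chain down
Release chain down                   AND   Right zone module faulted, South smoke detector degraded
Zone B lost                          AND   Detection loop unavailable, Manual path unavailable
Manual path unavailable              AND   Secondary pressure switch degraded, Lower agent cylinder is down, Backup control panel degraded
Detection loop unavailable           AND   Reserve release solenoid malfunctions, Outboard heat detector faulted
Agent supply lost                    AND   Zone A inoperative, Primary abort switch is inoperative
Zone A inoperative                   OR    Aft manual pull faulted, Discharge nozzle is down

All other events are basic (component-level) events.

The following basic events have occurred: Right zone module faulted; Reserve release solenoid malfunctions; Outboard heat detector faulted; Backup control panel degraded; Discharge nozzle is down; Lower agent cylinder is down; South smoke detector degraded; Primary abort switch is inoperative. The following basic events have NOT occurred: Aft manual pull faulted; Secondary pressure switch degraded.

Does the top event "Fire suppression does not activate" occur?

Zone A inoperative [OR]: Aft manual pull faulted=not, Discharge nozzle is down=occurs → at least one input occurs → occurs.
Agent supply lost [AND]: Zone A inoperative=occurs, Primary abort switch is inoperative=occurs → all inputs occur → occurs.
Detection loop unavailable [AND]: Reserve release solenoid malfunctions=occurs, Outboard heat detector faulted=occurs → all inputs occur → occurs.
Manual path unavailable [AND]: Secondary pressure switch degraded=not, Lower agent cylinder is down=occurs, Backup control panel degraded=occurs → not all inputs occur → does not occur.
Zone B lost [AND]: Detection loop unavailable=occurs, Manual path unavailable=not → not all inputs occur → does not occur.
Release chain down [AND]: Right zone module faulted=occurs, South smoke detector degraded=occurs → all inputs occur → occurs.
Fire suppression does not activate [AND]: Agent supply lost=occurs, Zone B lost=not, Release chain down=occurs → not all inputs occur → does not occur.

No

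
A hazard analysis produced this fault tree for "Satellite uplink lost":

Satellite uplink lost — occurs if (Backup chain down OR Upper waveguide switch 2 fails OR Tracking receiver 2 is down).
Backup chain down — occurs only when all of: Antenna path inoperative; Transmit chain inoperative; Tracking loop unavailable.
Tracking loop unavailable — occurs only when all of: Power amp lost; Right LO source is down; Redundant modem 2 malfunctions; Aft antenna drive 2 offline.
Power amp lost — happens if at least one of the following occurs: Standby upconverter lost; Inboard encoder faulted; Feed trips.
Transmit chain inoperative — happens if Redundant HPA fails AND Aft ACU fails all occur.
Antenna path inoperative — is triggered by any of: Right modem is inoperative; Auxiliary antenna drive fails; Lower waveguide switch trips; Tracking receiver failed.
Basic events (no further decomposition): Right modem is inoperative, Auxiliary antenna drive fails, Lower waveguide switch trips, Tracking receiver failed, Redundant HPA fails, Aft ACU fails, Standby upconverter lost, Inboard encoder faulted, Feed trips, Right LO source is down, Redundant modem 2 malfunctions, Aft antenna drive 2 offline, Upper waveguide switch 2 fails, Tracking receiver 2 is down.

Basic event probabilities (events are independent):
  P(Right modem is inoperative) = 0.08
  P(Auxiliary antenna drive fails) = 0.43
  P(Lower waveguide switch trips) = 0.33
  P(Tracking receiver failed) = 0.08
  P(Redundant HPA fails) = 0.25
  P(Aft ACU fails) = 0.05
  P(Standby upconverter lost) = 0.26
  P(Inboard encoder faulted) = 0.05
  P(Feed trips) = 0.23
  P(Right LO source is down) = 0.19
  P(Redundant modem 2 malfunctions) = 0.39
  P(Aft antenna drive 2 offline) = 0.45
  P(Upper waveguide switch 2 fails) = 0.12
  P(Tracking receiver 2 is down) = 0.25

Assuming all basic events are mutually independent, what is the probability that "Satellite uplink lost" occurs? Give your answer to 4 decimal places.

P(Antenna path inoperative) [OR] = 1 − (1−0.08) × (1−0.43) × (1−0.33) × (1−0.08) = 0.676760
P(Transmit chain inoperative) [AND] = 0.25 × 0.05 = 0.012500
P(Power amp lost) [OR] = 1 − (1−0.26) × (1−0.05) × (1−0.23) = 0.458690
P(Tracking loop unavailable) [AND] = 0.458690 × 0.19 × 0.39 × 0.45 = 0.015295
P(Backup chain down) [AND] = 0.676760 × 0.012500 × 0.015295 = 0.000129
P(Satellite uplink lost) [OR] = 1 − (1−0.000129) × (1−0.12) × (1−0.25) = 0.340085
Rounded to 4 decimal places: P(Satellite uplink lost) ≈ 0.3401.

0.3401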